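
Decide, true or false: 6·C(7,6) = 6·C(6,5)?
False
Absorption identity k·C(n,k) = n·C(n-1,k-1). LHS = 6·7 = 42; RHS = 6·6 = 36.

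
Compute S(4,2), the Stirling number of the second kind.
7

Using the Stirling recurrence: S(n,k) = k·S(n-1,k) + S(n-1,k-1)
S(4,2) = 2·S(3,2) + S(3,1)
         = 2·3 + 1
         = 6 + 1
         = 7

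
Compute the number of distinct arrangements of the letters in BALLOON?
1,260

Word has 7 letters (B=1, A=1, L=2, O=2, N=1). Arrangements: 7!/Π(k!) = 1,260.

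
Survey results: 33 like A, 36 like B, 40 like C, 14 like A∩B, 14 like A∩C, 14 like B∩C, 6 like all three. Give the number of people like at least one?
73

Explanation: |A∪B∪C| = 33+36+40-14-14-14+6 = 73.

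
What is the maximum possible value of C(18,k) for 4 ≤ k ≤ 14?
48,620

Working:
C(18,k) is maximised at the centre of the row: C(18,9) = 48,620.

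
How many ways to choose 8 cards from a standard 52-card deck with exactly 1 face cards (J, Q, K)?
223,722,720
12 face cards and 40 non-face cards: C(12,1) × C(40,7) = 12 × 18,643,560 = 223,722,720.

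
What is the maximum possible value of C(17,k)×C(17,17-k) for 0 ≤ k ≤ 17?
590,976,100

C(17,k)·C(17,17-k) = C(17,k)², maximised at the centre k = 8: C(17,8)² = 590,976,100.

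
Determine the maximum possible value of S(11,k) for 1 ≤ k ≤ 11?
246,730

Explanation: Row S(11,k) for k = 1..11 (via S(n,k) = k·S(n−1,k) + S(n−1,k−1)): 1, 1,023, 28,501, 145,750, 246,730, 179,487, 63,987, 11,880, 1,155, 55, 1. The row is unimodal; maximum at k = 5: 246,730.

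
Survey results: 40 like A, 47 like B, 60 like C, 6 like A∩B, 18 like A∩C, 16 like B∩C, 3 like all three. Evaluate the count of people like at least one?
110

Working:
|A∪B∪C| = 40+47+60-6-18-16+3 = 110.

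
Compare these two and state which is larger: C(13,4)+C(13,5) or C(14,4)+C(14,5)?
First=2,002, Second=3,003.
Final answer: C(14,4)+C(14,5)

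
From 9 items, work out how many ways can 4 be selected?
126

Reasoning: C(9,4) = 9! / (4! × (9-4)!)
         = 9! / (4! × 5!)
         = 126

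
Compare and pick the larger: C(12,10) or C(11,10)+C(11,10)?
C(12,10)

Working:
C(12,10)=66; C(11,10)+C(11,10)=11+11=22.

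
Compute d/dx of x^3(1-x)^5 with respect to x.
Product rule: 3x^{2}(1-x)^{5} + x^3·(-5)(1-x)^{4}.

Answer: 3x^2(1-x)^5 - 5x^3(1-x)^4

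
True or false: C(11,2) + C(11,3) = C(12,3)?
True
Pascal's identity C(n,k) + C(n,k+1) = C(n+1,k+1): 55 + 165 = 220 = C(12,3).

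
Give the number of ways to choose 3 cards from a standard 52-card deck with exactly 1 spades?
9,633
13 spades and 39 non-spades: C(13,1) × C(39,2) = 13 × 741 = 9,633.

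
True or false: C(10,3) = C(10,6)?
False

Solution: C(10,3) = 120 but C(10,6) = 210; symmetry gives C(10,3) = C(10,7), not C(10,6).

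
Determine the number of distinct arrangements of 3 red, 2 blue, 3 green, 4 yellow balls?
Multinomial: 12!/(3! × 2! × 3! × 4!) = 277,200.
Final answer: 277,200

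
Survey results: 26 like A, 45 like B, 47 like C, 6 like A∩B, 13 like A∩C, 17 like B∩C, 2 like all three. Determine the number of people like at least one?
84

Working:
|A∪B∪C| = 26+45+47-6-13-17+2 = 84.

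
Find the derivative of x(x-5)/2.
(2x - 5)/2

Explanation: d/dx[(x-0)(x-5)] = (x-5) + (x-0) = 2x - 5. Dividing by 2 gives (2x - 5)/2.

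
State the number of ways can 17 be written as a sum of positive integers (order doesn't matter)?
Pentagonal recurrence p(n) = p(n−1) + p(n−2) − p(n−5) − p(n−7) + …: p(17) = p(16) + p(15) − p(12) − p(10) + p(5) + p(2) = 231 + 176 − 77 − 42 + 7 + 2 = 297.

Answer: 297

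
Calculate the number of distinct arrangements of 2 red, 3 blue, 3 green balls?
560

Multinomial: 8!/(2! × 3! × 3!) = 560.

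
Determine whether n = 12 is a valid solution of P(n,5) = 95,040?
P(12,5) = 12·11·10·9·8 = 95,040, which equals 95,040.

Answer: Yes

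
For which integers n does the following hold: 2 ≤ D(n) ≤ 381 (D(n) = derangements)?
3, 4, 5, 6
Using D(n) = (n−1)[D(n−1) + D(n−2)] with D(1)=0, D(2)=1: D(2)=1; D(3)=2; D(4)=9; D(5)=44; D(6)=265; D(7)=1,854. So valid n = 3, 4, 5, 6.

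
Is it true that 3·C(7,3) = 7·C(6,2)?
True

Solution: Absorption identity k·C(n,k) = n·C(n-1,k-1). LHS = 3·35 = 105; RHS = 7·15 = 105.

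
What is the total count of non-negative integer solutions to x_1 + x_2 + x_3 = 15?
C(15+3-1, 3-1) = 136.

Answer: 136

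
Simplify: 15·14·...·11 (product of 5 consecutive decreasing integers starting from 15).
360,360
This is P(15,5) = 15!/(10)! = 360,360.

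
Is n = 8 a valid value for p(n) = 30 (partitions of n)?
No
Pentagonal recurrence p(n) = p(n−1) + p(n−2) − p(n−5) − p(n−7) + …: p(8) = p(7) + p(6) − p(3) − p(1) = 15 + 11 − 3 − 1 = 22, which does not equal 30.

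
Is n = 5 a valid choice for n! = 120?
5! = 5·4! = 5·24 = 120, which equals 120.

Answer: Yes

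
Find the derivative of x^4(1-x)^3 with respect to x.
4x^3(1-x)^3 - 3x^4(1-x)^2

Product rule: 4x^{3}(1-x)^{3} + x^4·(-3)(1-x)^{2}.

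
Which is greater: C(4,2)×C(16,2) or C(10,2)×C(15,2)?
C(4,2)×C(16,2)=720, C(10,2)×C(15,2)=4,725.
Final answer: C(10,2)×C(15,2)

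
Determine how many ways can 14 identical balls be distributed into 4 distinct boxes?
C(14+4-1, 4-1) = C(17, 3) = 680.

Answer: 680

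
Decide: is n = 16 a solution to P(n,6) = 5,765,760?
P(16,6) = 16·15·14·13·12·11 = 5,765,760, which equals 5,765,760.
Final answer: Yes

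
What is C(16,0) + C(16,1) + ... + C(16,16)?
Sum of binomial coefficients = 2^16 = 65,536.
Final answer: 65,536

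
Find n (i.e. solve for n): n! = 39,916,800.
11
n! is strictly increasing. 9! = 362,880, 10! = 3,628,800, 11! = 39,916,800 ✓. So n = 11.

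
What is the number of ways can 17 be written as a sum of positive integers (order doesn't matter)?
297
Pentagonal recurrence p(n) = p(n−1) + p(n−2) − p(n−5) − p(n−7) + …: p(17) = p(16) + p(15) − p(12) − p(10) + p(5) + p(2) = 231 + 176 − 77 − 42 + 7 + 2 = 297.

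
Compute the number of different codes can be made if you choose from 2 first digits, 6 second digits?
12
By the multiplication principle: 2 × 6 = 12.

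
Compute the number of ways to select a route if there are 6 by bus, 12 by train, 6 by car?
24

By the addition principle: 6 + 12 + 6 = 24.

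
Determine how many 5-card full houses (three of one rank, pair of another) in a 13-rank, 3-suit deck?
468

Reasoning: Triple rank: 13. Triple suits: C(3,3)=1. Pair rank: 12. Pair suits: C(3,2)=3. Total: 468.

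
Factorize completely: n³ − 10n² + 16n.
n³ − 10n² + 16n = n(n² − 10n + 16) = n(n − 2)(n − 8).
Final answer: n(n − 2)(n − 8)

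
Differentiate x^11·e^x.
(11x^10 + x^11)e^x

Solution: Product rule: d/dx[x^11]·e^x + x^11·d/dx[e^x] = 11x^{10}e^x + x^11e^x.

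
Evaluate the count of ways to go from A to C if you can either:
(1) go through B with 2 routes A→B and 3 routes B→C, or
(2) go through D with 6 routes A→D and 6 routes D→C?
42

Solution: Route via B: 2×3=6. Route via D: 6×6=36. Total: 42.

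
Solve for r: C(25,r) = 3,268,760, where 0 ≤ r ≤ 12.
C(25,r) is increasing for 0 ≤ r ≤ 12. Stepping up (C(25,r+1) = C(25,r)·(25−r)/(r+1)): C(25,1) = 25, C(25,2) = 300, C(25,3) = 2,300, C(25,4) = 12,650, C(25,5) = 53,130, C(25,6) = 177,100, C(25,7) = 480,700, C(25,8) = 1,081,575, C(25,9) = 2,042,975, C(25,10) = 3,268,760 ✓. So r = 10.

Answer: 10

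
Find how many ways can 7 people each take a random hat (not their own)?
Using D(n) = (n-1)[D(n-1) + D(n-2)]:
D(7) = (7-1) × [D(6) + D(5)]
      = 6 × [265 + 44]
      = 6 × 309
      = 1,854

Answer: 1,854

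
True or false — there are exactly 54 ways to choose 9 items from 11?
False
C(11,9) = 55 ≠ 54.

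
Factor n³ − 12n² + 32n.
n(n − 4)(n − 8)

Solution: n³ − 12n² + 32n = n(n² − 12n + 32) = n(n − 4)(n − 8).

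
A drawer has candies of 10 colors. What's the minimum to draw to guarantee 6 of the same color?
51

Reasoning: Worst case: 5 of each = 50. One more: 51.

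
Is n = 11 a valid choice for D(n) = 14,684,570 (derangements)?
Yes

Explanation: D(11) = (11-1)·[D(10) + D(9)] = 10·[1,334,961 + 133,496] = 14,684,570, which equals 14,684,570.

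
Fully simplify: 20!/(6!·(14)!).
This is C(20,6) = 38,760.

Answer: 38,760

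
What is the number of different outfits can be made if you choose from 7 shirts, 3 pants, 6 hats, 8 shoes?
1,008

Solution: By the multiplication principle: 7 × 3 × 6 × 8 = 1,008.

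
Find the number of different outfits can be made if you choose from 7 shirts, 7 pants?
49

By the multiplication principle: 7 × 7 = 49.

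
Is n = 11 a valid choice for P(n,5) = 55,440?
Yes

Explanation: P(11,5) = 11·10·9·8·7 = 55,440, which equals 55,440.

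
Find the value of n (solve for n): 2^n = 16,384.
14
16,384 = 1,024 × 16 = 2^10 × 2^4 = 2^14, so n = 14.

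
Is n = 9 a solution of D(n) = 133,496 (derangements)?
Yes

Explanation: D(9) = (9-1)·[D(8) + D(7)] = 8·[14,833 + 1,854] = 133,496, which equals 133,496.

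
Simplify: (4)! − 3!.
(4)! − 3! = (4)·3! − 3! = (4−1)·3! = 3·3! = 18.

Answer: 18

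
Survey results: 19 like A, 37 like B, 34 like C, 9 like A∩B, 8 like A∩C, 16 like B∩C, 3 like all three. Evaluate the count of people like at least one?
|A∪B∪C| = 19+37+34-9-8-16+3 = 60.

Answer: 60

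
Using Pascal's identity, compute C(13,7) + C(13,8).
3,003

Explanation: C(13,7) + C(13,8) = C(14,8) = 3,003.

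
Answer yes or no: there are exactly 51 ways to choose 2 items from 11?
No

Working:
C(11,2) = 55 ≠ 51.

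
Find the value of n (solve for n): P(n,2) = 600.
25

Reasoning: P(n,2) = n(n−1) is increasing in n; n(n−1) ≈ (n−0.5)^2 = 600 gives n ≈ 25.0. Check: P(23,2) = 506, P(24,2) = 552, P(25,2) = 600 ✓. So n = 25.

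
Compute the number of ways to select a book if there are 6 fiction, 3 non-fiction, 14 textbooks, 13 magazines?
36

By the addition principle: 6 + 3 + 14 + 13 = 36.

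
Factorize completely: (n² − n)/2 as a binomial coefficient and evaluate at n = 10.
C(n,2); C(10,2) = 45

Solution: (n² − n)/2 = n(n−1)/2 = C(n,2). At n = 10: C(10,2) = 45.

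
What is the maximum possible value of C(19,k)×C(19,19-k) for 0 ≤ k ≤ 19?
8,533,694,884

Explanation: C(19,k)·C(19,19-k) = C(19,k)², maximised at the centre k = 9: C(19,9)² = 8,533,694,884.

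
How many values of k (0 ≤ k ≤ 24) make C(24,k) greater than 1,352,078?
5

Solution: Row 24 is unimodal and symmetric about k=24/2. C(24,9)=1,307,504 ≤ 1,352,078; C(24,10)=1,961,256 > 1,352,078; by symmetry C(24,k) > 1,352,078 for k = 10..14. That's 14 - 10 + 1 = 5 values.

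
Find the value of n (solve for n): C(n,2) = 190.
20

Explanation: C(n,2) = n(n−1)/2! is increasing in n, and n(n−1) = 2!·190 = 380 ≈ (n−0.5)^2 gives n ≈ 20.0. Check: C(18,2) = 153, C(19,2) = 171, C(20,2) = 190 ✓. So n = 20.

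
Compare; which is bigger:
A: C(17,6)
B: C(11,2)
A

A=C(17,6)=12,376, B=C(11,2)=55.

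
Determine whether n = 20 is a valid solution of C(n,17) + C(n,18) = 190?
No
C(20,17) + C(20,18) = 1,140 + 190 = 1,330, which does not equal 190.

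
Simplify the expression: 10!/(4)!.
151,200

Solution: This equals 10×9×...×5 = 151,200.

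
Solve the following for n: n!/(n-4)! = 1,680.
8
n!/(n-4)! = n×(n-1)×(n-2)×(n-3), a product of 4 consecutive integers ≈ (n−1.5)^4. 1,680^(1/4) + 1.5 ≈ 7.9; check n = 8: 8×7×6×5 = 1,680 ✓. So n = 8.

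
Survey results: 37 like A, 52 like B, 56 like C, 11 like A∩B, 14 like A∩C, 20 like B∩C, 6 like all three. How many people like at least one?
106

Solution: |A∪B∪C| = 37+52+56-11-14-20+6 = 106.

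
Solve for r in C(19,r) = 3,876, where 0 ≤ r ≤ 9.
C(19,r) is increasing for 0 ≤ r ≤ 9. Stepping up (C(19,r+1) = C(19,r)·(19−r)/(r+1)): C(19,1) = 19, C(19,2) = 171, C(19,3) = 969, C(19,4) = 3,876 ✓. So r = 4.

Answer: 4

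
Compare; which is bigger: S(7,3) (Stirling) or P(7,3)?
S(7,3)

Explanation: S(7,3) = 3·S(6,3) + S(6,2) = 3·90 + 31 = 301; P(7,3) = 210.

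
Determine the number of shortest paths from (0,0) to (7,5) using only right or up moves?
792

Choose 7 rights from 12 moves: C(12,7) = 792.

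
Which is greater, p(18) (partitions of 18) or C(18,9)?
C(18,9)

Solution: Pentagonal recurrence p(n) = p(n−1) + p(n−2) − p(n−5) − p(n−7) + …: p(18) = p(17) + p(16) − p(13) − p(11) + p(6) + p(3) = 297 + 231 − 101 − 56 + 11 + 3 = 385; C(18,9) = 48,620.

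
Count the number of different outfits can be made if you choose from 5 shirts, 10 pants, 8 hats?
400

Explanation: By the multiplication principle: 5 × 10 × 8 = 400.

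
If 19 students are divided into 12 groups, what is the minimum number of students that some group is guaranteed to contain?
2

Pigeonhole: ⌈19/12⌉ = 2.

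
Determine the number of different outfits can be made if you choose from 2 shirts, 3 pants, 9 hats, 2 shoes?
108

Reasoning: By the multiplication principle: 2 × 3 × 9 × 2 = 108.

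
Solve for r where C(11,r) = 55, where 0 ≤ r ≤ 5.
2

Working:
C(11,r) is increasing for 0 ≤ r ≤ 5. Stepping up (C(11,r+1) = C(11,r)·(11−r)/(r+1)): C(11,1) = 11, C(11,2) = 55 ✓. So r = 2.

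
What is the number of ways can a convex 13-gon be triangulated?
58,786

Reasoning: Using the Catalan number formula: C_n = C(2n, n) / (n+1)
C_11 = C(22, 11) / (11+1)
     = 705432 / 12
     = 58,786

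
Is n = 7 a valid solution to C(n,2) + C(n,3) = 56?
Yes
C(7,2) + C(7,3) = 21 + 35 = 56, which equals 56.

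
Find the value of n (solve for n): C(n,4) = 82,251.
39

Working:
C(n,4) = n(n−1)(n−2)(n−3)/4! is increasing in n, and n(n−1)(n−2)(n−3) = 4!·82,251 = 1,974,024 ≈ (n−1.5)^4 gives n ≈ 39.0. Check: C(37,4) = 66,045, C(38,4) = 73,815, C(39,4) = 82,251 ✓. So n = 39.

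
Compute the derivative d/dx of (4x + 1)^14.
56(4x + 1)^13
Chain rule: 14(4x+1)^{13} × 4 = 56(4x+1)^{13}.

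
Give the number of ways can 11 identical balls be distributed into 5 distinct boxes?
1,365
C(11+5-1, 5-1) = C(15, 4) = 1,365.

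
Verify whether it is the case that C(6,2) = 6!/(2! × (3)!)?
The correct denominator is 2!×4!, giving C(6,2) = 15; the stated RHS is 6!/(2!×3!) = 60 ≠ 15, so the statement does not hold.

Answer: False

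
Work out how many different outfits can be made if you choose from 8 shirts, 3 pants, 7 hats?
By the multiplication principle: 8 × 3 × 7 = 168.

Answer: 168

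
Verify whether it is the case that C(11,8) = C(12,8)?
False

Reasoning: LHS = C(11,8) = 165; RHS = C(12,8) = 495. 165 ≠ 495, so the statement does not hold.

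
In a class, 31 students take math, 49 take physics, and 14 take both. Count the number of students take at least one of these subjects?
66
|A∪B| = |A|+|B|-|A∩B| = 31+49-14 = 66.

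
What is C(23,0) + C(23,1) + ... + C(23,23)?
8,388,608

Reasoning: Sum of binomial coefficients = 2^23 = 8,388,608.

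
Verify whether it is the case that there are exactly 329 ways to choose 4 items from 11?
False
C(11,4) = 330 ≠ 329.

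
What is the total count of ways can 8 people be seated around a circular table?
5,040

Reasoning: Circular arrangements: (8-1)! = 5,040.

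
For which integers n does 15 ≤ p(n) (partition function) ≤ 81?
7, 8, 9, 10, 11, 12

Tabulating p(n) via p(n) = p(n−1) + p(n−2) − p(n−5) − p(n−7) + …: p(6)=11; p(7)=15; p(8)=22; p(9)=30; p(10)=42; p(11)=56; p(12)=77; p(13)=101. So valid n = 7, 8, 9, 10, 11, 12.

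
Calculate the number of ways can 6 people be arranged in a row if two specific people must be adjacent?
240

Treat pair as unit: (6-1)! arrangements × 2 internal orders = 240.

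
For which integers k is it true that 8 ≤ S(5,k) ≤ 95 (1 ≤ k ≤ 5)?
2, 3, 4

Solution: S(5,1)=1; S(5,2)=15; S(5,3)=25; S(5,4)=10; S(5,5)=1. So valid k = 2, 3, 4.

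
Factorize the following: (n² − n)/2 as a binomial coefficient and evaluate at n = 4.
C(n,2); C(4,2) = 6

Solution: (n² − n)/2 = n(n−1)/2 = C(n,2). At n = 4: C(4,2) = 6.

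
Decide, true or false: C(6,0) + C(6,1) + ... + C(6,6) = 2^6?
True

Explanation: Binomial theorem with x = y = 1: Σ C(6,i) = (1+1)^6 = 2^6 = 64. The statement holds.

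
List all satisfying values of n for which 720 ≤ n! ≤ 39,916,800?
6, 7, 8, 9, 10, 11

n! is strictly increasing; 6! = 720 and 11! = 39,916,800, so valid n = 6, 7, 8, 9, 10, 11.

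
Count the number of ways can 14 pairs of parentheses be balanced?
Using the Catalan number formula: C_n = C(2n, n) / (n+1)
C_14 = C(28, 14) / (14+1)
     = 40116600 / 15
     = 2,674,440
Final answer: 2,674,440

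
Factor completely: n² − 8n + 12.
(n − 2)(n − 6)

Working:
Seek roots whose sum is 8 and product is 12: (2, 6). So n² − 8n + 12 = (n − 2)(n − 6).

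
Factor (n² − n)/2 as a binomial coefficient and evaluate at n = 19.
C(n,2); C(19,2) = 171

Reasoning: (n² − n)/2 = n(n−1)/2 = C(n,2). At n = 19: C(19,2) = 171.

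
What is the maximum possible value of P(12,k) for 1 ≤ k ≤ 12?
479,001,600

Explanation: P(12,k) increases in k, so maximum at k = 12: 12! = 479,001,600.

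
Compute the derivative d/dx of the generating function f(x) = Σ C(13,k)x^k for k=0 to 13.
Σ k·C(13,k)x^(k-1) for k=1 to 13

Reasoning: Term-by-term differentiation gives Σ k·C(13,k)x^{k-1} for k=1 to 13.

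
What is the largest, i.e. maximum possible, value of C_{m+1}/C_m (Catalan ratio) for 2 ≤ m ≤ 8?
17/5

Solution: C_{m+1}/C_m = 2(2m+1)/(m+2), which increases with m. Maximum at m = 8: 2·17/10 = 17/5.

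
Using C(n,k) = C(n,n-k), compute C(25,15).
3,268,760

Working:
C(25,15) = C(25,10) = 3,268,760.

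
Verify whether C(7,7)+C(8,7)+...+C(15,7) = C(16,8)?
Hockey stick identity gives Σ = C(16,8) = 12,870; RHS C(16,8) = 12,870.

Answer: True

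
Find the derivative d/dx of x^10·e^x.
(10x^9 + x^10)e^x

Working:
Product rule: d/dx[x^10]·e^x + x^10·d/dx[e^x] = 10x^{9}e^x + x^10e^x.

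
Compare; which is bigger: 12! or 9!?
12!=479,001,600, 9!=362,880. 12! > 9!.

Answer: 12!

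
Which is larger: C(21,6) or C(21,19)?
C(21,6)

Reasoning: C(21,6)=54,264, C(21,19)=210.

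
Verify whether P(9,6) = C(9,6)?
False

Working:
P(9,6) = 60,480 but C(9,6) = 84; they differ by a factor of 6! = 720, so the statement does not hold.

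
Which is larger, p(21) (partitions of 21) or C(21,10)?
Pentagonal recurrence p(n) = p(n−1) + p(n−2) − p(n−5) − p(n−7) + …: p(21) = p(20) + p(19) − p(16) − p(14) + p(9) + p(6) = 627 + 490 − 231 − 135 + 30 + 11 = 792; C(21,10) = 352,716.

Answer: C(21,10)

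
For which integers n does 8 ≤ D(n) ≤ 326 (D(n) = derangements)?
4, 5, 6

Working:
Using D(n) = (n−1)[D(n−1) + D(n−2)] with D(1)=0, D(2)=1: D(3)=2; D(4)=9; D(5)=44; D(6)=265; D(7)=1,854. So valid n = 4, 5, 6.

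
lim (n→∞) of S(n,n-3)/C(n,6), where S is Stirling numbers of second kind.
The leading term of S(n,n-3) as a polynomial in n is (5)!!·C(n,6), so the ratio → (5)!! = 15.
Final answer: 15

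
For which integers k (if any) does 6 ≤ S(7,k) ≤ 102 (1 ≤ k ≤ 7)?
2, 6

S(7,1)=1; S(7,2)=63; S(7,3)=301; S(7,4)=350; S(7,5)=140; S(7,6)=21; S(7,7)=1. So valid k = 2, 6.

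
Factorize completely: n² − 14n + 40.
Seek roots whose sum is 14 and product is 40: (4, 10). So n² − 14n + 40 = (n − 4)(n − 10).
Final answer: (n − 4)(n − 10)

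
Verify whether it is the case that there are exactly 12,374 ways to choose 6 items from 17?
False
C(17,6) = 12,376 ≠ 12374.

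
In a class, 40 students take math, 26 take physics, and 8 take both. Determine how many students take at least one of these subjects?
58

Explanation: |A∪B| = |A|+|B|-|A∩B| = 40+26-8 = 58.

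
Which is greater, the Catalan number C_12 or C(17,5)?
C_12

Solution: C_12 = C(24,12)/(12+1) = 2,704,156/13 = 208,012; C(17,5) = 6,188.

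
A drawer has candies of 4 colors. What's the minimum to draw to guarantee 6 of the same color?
21
Worst case: 5 of each = 20. One more: 21.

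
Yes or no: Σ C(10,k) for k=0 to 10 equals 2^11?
No

Reasoning: Binomial theorem: Σ C(10,k) = (1+1)^10 = 2^10 = 1,024; RHS 2^11 = 2,048.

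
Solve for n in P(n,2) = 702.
27
P(n,2) = n(n−1) is increasing in n; n(n−1) ≈ (n−0.5)^2 = 702 gives n ≈ 27.0. Check: P(25,2) = 600, P(26,2) = 650, P(27,2) = 702 ✓. So n = 27.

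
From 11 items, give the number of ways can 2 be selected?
55

Working:
C(11,2) = 11! / (2! × (11-2)!)
         = 11! / (2! × 9!)
         = 55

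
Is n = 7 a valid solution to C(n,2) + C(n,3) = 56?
Yes

Solution: C(7,2) + C(7,3) = 21 + 35 = 56, which equals 56.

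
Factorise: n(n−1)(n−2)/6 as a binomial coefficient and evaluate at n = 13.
C(n,3); C(13,3) = 286

Reasoning: n(n−1)(n−2)/6 = n!/(3!(n−3)!) = C(n,3). At n = 13: C(13,3) = 286.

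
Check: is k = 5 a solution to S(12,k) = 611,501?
No

Working:
S(12,5) = 5·S(11,5) + S(11,4) = 5·246,730 + 145,750 = 1,379,400, which does not equal 611,501.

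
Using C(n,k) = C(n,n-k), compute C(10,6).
C(10,6) = C(10,4) = 210.

Answer: 210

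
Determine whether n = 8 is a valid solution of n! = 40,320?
Yes

8! = 8·7! = 8·5,040 = 40,320, which equals 40,320.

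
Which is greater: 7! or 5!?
7!

Working:
7!=5,040, 5!=120. 7! > 5!.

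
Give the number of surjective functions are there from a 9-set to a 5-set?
834,120

Solution: Onto functions = 5! × S(9,5)
First compute S(9,5) via recurrence:
Using the Stirling recurrence: S(n,k) = k·S(n-1,k) + S(n-1,k-1)
S(9,5) = 5·S(8,5) + S(8,4)
         = 5·1050 + 1701
         = 5250 + 1701
         = 6,951
Then: 120 × 6951 = 834,120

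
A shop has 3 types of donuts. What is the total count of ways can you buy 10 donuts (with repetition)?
Stars and bars: C(10+3-1, 10) = C(12, 10) = 66.
Final answer: 66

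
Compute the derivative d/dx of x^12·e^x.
(12x^11 + x^12)e^x

Working:
Product rule: d/dx[x^12]·e^x + x^12·d/dx[e^x] = 12x^{11}e^x + x^12e^x.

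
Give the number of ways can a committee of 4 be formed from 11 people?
330

Reasoning: C(11,4) = 11! / (4! × (11-4)!)
         = 11! / (4! × 7!)
         = 330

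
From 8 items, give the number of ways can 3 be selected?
56

Reasoning: C(8,3) = 8! / (3! × (8-3)!)
         = 8! / (3! × 5!)
         = 56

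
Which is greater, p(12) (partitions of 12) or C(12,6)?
C(12,6)

Explanation: Pentagonal recurrence p(n) = p(n−1) + p(n−2) − p(n−5) − p(n−7) + …: p(12) = p(11) + p(10) − p(7) − p(5) + p(0) = 56 + 42 − 15 − 7 + 1 = 77; C(12,6) = 924.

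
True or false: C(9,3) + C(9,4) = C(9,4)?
False

Pascal's identity gives C(10,4) = 210, whereas C(9,4) = 126.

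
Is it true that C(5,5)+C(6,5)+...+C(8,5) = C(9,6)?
Hockey stick identity gives Σ = C(9,6) = 84; RHS C(9,6) = 84.

Answer: True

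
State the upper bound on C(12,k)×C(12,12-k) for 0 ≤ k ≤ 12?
853,776
C(12,k)·C(12,12-k) = C(12,k)², maximised at the centre k = 6: C(12,6)² = 853,776.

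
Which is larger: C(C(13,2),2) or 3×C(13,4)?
C(C(13,2),2)=3,003, 3×C(13,4)=2,145.
Final answer: C(C(13,2),2)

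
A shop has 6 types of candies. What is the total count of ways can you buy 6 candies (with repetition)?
462

Solution: Stars and bars: C(6+6-1, 6) = C(11, 6) = 462.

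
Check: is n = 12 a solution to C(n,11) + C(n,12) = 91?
C(12,11) + C(12,12) = 12 + 1 = 13, which does not equal 91.
Final answer: No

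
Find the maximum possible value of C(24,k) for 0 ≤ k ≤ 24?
Maximum at k = 12: C(24,12) = 2,704,156.

Answer: 2,704,156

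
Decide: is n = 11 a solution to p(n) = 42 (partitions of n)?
No
Pentagonal recurrence p(n) = p(n−1) + p(n−2) − p(n−5) − p(n−7) + …: p(11) = p(10) + p(9) − p(6) − p(4) = 42 + 30 − 11 − 5 = 56, which does not equal 42.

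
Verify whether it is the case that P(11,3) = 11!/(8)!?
True

Permutation formula P(n,k) = n!/(n-k)!: 11!/8! = 39,916,800/40,320 = 990 = P(11,3). The statement holds.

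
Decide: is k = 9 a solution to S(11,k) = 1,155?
S(11,9) = 9·S(10,9) + S(10,8) = 9·45 + 750 = 1,155, which equals 1,155.
Final answer: Yes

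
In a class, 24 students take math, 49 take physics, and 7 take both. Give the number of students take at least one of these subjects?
66

|A∪B| = |A|+|B|-|A∩B| = 24+49-7 = 66.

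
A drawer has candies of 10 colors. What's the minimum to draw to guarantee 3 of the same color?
Worst case: 2 of each = 20. One more: 21.

Answer: 21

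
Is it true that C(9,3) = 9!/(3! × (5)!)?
False

Working:
The correct denominator is 3!×6!, giving C(9,3) = 84; the stated RHS is 9!/(3!×5!) = 504 ≠ 84, so the statement does not hold.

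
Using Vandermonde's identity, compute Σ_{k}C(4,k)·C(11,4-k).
= C(4+11,4) = C(15,4) = 1,365.

Answer: 1,365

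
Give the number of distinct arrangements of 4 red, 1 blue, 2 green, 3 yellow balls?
Multinomial: 10!/(4! × 1! × 2! × 3!) = 12,600.
Final answer: 12,600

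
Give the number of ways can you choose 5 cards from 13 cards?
1,287

Reasoning: C(13,5) = 13! / (5! × (13-5)!)
         = 13! / (5! × 8!)
         = 1,287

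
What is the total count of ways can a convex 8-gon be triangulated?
132

Solution: Using the Catalan number formula: C_n = C(2n, n) / (n+1)
C_6 = C(12, 6) / (6+1)
     = 924 / 7
     = 132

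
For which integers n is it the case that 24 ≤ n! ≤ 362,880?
n! is strictly increasing; 4! = 24 and 9! = 362,880, so valid n = 4, 5, 6, 7, 8, 9.

Answer: 4, 5, 6, 7, 8, 9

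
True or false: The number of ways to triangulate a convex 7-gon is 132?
Triangulations of a convex 7-gon are counted by the Catalan number C_5: C_5 = C(10,5)/(5+1) = 252/6 = 42.
Final answer: False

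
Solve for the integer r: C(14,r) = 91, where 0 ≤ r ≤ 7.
2

Reasoning: C(14,r) is increasing for 0 ≤ r ≤ 7. Stepping up (C(14,r+1) = C(14,r)·(14−r)/(r+1)): C(14,1) = 14, C(14,2) = 91 ✓. So r = 2.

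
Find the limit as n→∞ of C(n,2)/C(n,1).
∞

C(n,2)/C(n,1) = (n-1)/2 → ∞ as n → ∞.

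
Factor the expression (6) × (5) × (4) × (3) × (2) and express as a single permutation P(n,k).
P(6,5) = 6!/(1)!

Explanation: Product of 5 consecutive descending integers starting at 6: P(6,5) = 6!/1! = 720.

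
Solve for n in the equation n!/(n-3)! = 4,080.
17

Solution: n!/(n-3)! = n×(n-1)×(n-2), a product of 3 consecutive integers ≈ (n−1)^3. 4,080^(1/3) + 1 ≈ 17.0; check n = 17: 17×16×15 = 4,080 ✓. So n = 17.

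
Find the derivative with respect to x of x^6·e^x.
Product rule: d/dx[x^6]·e^x + x^6·d/dx[e^x] = 6x^{5}e^x + x^6e^x.

Answer: (6x^5 + x^6)e^x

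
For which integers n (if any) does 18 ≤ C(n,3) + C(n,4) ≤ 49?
6
C(5,3)+C(5,4)=15; C(6,3)+C(6,4)=35; C(7,3)+C(7,4)=70. So valid n = 6.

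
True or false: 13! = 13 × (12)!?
True

Explanation: By definition n! = n × (n-1)!, so 13! = 13 × 12!.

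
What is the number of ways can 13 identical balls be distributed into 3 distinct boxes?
C(13+3-1, 3-1) = C(15, 2) = 105.
Final answer: 105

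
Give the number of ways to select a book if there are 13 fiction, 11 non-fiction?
By the addition principle: 13 + 11 = 24.

Answer: 24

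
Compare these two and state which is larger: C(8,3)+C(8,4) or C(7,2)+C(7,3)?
C(8,3)+C(8,4)

Solution: First=126, Second=56.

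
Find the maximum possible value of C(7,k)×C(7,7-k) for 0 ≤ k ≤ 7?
1,225
C(7,k)·C(7,7-k) = C(7,k)², maximised at the centre k = 3: C(7,3)² = 1,225.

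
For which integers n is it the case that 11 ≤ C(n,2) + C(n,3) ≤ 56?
5, 6, 7

Explanation: C(4,2)+C(4,3)=10; C(5,2)+C(5,3)=20; C(6,2)+C(6,3)=35; C(7,2)+C(7,3)=56; C(8,2)+C(8,3)=84. So valid n = 5, 6, 7.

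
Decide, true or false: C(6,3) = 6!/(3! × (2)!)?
False

The correct denominator is 3!×3!, giving C(6,3) = 20; the stated RHS is 6!/(3!×2!) = 60 ≠ 20, so the statement does not hold.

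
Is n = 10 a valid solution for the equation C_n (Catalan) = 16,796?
Yes
C_10 = C(20,10)/(10+1) = 184,756/11 = 16,796, which equals 16,796.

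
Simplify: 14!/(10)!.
This equals 14×13×...×11 = 24,024.
Final answer: 24,024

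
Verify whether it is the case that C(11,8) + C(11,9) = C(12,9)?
True

Reasoning: Pascal's identity: LHS = 165 + 55 = 220; RHS = C(12,9) = 220. Both sides agree, so the statement holds.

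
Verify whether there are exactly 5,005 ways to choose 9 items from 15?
True

Reasoning: C(15,9) = 5,005.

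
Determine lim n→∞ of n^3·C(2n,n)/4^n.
∞
C(2n,n) ~ 4^n/√(πn), so n^3·C(2n,n)/4^n ~ n^(3 − 1/2)/√π → ∞.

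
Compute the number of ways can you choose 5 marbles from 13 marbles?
1,287
C(13,5) = 13! / (5! × (13-5)!)
         = 13! / (5! × 8!)
         = 1,287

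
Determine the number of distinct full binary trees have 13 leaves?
208,012

Using the Catalan number formula: C_n = C(2n, n) / (n+1)
C_12 = C(24, 12) / (12+1)
     = 2704156 / 13
     = 208,012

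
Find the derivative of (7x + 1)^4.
28(7x + 1)^3
Chain rule: 4(7x+1)^{3} × 7 = 28(7x+1)^{3}.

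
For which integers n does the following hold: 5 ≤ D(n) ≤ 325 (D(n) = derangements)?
4, 5, 6

Explanation: Using D(n) = (n−1)[D(n−1) + D(n−2)] with D(1)=0, D(2)=1: D(3)=2; D(4)=9; D(5)=44; D(6)=265; D(7)=1,854. So valid n = 4, 5, 6.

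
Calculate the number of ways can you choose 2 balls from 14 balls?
91

Solution: C(14,2) = 14! / (2! × (14-2)!)
         = 14! / (2! × 12!)
         = 91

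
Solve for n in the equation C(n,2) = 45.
10
C(n,2) = n(n−1)/2! is increasing in n, and n(n−1) = 2!·45 = 90 ≈ (n−0.5)^2 gives n ≈ 10.0. Check: C(8,2) = 28, C(9,2) = 36, C(10,2) = 45 ✓. So n = 10.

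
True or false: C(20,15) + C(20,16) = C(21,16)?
Pascal's identity C(n,k) + C(n,k+1) = C(n+1,k+1): 15,504 + 4,845 = 20,349 = C(21,16).
Final answer: True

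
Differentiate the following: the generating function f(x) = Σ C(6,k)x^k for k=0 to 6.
Σ k·C(6,k)x^(k-1) for k=1 to 6

Working:
Term-by-term differentiation gives Σ k·C(6,k)x^{k-1} for k=1 to 6.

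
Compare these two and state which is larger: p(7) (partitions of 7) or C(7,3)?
C(7,3)

Explanation: Pentagonal recurrence p(n) = p(n−1) + p(n−2) − p(n−5) − p(n−7) + …: p(7) = p(6) + p(5) − p(2) − p(0) = 11 + 7 − 2 − 1 = 15; C(7,3) = 35.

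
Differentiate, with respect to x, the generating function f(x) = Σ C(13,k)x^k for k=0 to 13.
Σ k·C(13,k)x^(k-1) for k=1 to 13
Term-by-term differentiation gives Σ k·C(13,k)x^{k-1} for k=1 to 13.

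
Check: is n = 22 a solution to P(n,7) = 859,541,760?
Yes
P(22,7) = 22·21·20·19·18·17·16 = 859,541,760, which equals 859,541,760.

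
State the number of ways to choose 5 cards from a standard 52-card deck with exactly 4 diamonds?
27,885

13 diamonds and 39 non-diamonds: C(13,4) × C(39,1) = 715 × 39 = 27,885.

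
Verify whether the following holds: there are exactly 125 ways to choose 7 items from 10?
False

Reasoning: C(10,7) = 120 ≠ 125.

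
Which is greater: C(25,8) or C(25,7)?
C(25,8)

C(25,8)=1,081,575, C(25,7)=480,700.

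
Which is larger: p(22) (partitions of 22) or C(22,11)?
C(22,11)

Explanation: Pentagonal recurrence p(n) = p(n−1) + p(n−2) − p(n−5) − p(n−7) + …: p(22) = p(21) + p(20) − p(17) − p(15) + p(10) + p(7) − p(0) = 792 + 627 − 297 − 176 + 42 + 15 − 1 = 1,002; C(22,11) = 705,432.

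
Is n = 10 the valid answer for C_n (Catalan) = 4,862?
No

Reasoning: C_10 = C(20,10)/(10+1) = 184,756/11 = 16,796, which does not equal 4,862.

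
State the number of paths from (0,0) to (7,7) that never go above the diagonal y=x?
Counted by the Catalan number C_7: C_7 = C(14,7)/(7+1) = 3,432/8 = 429.

Answer: 429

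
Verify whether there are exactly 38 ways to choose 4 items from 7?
False

Reasoning: C(7,4) = 35 ≠ 38.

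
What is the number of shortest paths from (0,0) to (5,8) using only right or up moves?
Choose 5 rights from 13 moves: C(13,5) = 1,287.

Answer: 1,287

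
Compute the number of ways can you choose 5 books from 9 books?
126

C(9,5) = 9! / (5! × (9-5)!)
         = 9! / (5! × 4!)
         = 126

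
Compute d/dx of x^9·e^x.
(9x^8 + x^9)e^x

Working:
Product rule: d/dx[x^9]·e^x + x^9·d/dx[e^x] = 9x^{8}e^x + x^9e^x.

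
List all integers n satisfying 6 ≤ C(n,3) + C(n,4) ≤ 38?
5, 6

Solution: C(4,3)+C(4,4)=5; C(5,3)+C(5,4)=15; C(6,3)+C(6,4)=35; C(7,3)+C(7,4)=70. So valid n = 5, 6.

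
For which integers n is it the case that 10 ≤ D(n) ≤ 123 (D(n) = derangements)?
5
Using D(n) = (n−1)[D(n−1) + D(n−2)] with D(1)=0, D(2)=1: D(4)=9; D(5)=44; D(6)=265. So valid n = 5.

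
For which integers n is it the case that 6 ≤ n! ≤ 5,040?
3, 4, 5, 6, 7

n! is strictly increasing; 3! = 6 and 7! = 5,040, so valid n = 3, 4, 5, 6, 7.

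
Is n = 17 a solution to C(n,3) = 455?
C(17,3) = 17·16·15/3! = 4,080/6 = 680, which does not equal 455.
Final answer: No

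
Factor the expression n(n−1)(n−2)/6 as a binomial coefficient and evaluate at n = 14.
C(n,3); C(14,3) = 364
n(n−1)(n−2)/6 = n!/(3!(n−3)!) = C(n,3). At n = 14: C(14,3) = 364.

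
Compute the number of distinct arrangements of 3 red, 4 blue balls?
35

Working:
Multinomial: 7!/(3! × 4!) = 35.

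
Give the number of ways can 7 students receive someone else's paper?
Using D(n) = (n-1)[D(n-1) + D(n-2)]:
D(7) = (7-1) × [D(6) + D(5)]
      = 6 × [265 + 44]
      = 6 × 309
      = 1,854
Final answer: 1,854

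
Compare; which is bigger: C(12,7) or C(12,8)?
C(12,7)

C(12,7)=792, C(12,8)=495.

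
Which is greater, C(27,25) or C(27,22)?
C(27,22)

Solution: C(27,25)=351, C(27,22)=80,730.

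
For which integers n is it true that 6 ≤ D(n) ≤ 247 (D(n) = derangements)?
4, 5
Using D(n) = (n−1)[D(n−1) + D(n−2)] with D(1)=0, D(2)=1: D(3)=2; D(4)=9; D(5)=44; D(6)=265. So valid n = 4, 5.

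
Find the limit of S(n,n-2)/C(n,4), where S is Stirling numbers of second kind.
3

Explanation: The leading term of S(n,n-2) as a polynomial in n is (3)!!·C(n,4), so the ratio → (3)!! = 3.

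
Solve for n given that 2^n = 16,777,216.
24

Reasoning: 16,777,216 = 1,024 × 1,024 × 16 = 2^10 × 2^10 × 2^4 = 2^24, so n = 24.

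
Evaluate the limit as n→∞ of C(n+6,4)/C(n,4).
1

Reasoning: Both numerator and denominator grow as n^4/4! for large n, so the ratio → 1.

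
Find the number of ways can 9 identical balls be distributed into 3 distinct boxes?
C(9+3-1, 3-1) = C(11, 2) = 55.

Answer: 55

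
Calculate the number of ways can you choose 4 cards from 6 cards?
15

Reasoning: C(6,4) = 6! / (4! × (6-4)!)
         = 6! / (4! × 2!)
         = 15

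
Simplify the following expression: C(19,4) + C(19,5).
15,504

Explanation: By Pascal's identity: C(20,5) = 15,504.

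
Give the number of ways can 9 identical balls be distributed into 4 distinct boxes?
C(9+4-1, 4-1) = C(12, 3) = 220.
Final answer: 220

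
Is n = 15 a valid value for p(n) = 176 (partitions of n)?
Yes

Pentagonal recurrence p(n) = p(n−1) + p(n−2) − p(n−5) − p(n−7) + …: p(15) = p(14) + p(13) − p(10) − p(8) + p(3) + p(0) = 135 + 101 − 42 − 22 + 3 + 1 = 176, which equals 176.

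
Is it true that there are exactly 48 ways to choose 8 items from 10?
False

Reasoning: C(10,8) = 45 ≠ 48.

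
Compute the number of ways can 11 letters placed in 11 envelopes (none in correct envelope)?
14,684,570
Using D(n) = (n-1)[D(n-1) + D(n-2)]:
D(11) = (11-1) × [D(10) + D(9)]
      = 10 × [1334961 + 133496]
      = 10 × 1468457
      = 14,684,570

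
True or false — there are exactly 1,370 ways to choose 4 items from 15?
C(15,4) = 1,365 ≠ 1370.
Final answer: False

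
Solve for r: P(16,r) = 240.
P(16,r) = 16·15·…·(16−r+1), a product of r factors. Multiplying down from 16: 16 = 16; 16·15 = 240 ✓ (2 factors). So r = 2.

Answer: 2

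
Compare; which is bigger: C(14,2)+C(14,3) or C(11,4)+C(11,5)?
C(11,4)+C(11,5)

Working:
First=455, Second=792.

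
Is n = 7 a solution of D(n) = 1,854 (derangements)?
Yes

Reasoning: D(7) = (7-1)·[D(6) + D(5)] = 6·[265 + 44] = 1,854, which equals 1,854.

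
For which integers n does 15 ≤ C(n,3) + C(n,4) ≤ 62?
C(4,3)+C(4,4)=5; C(5,3)+C(5,4)=15; C(6,3)+C(6,4)=35; C(7,3)+C(7,4)=70. So valid n = 5, 6.
Final answer: 5, 6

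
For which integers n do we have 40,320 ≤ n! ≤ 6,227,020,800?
n! is strictly increasing; 8! = 40,320 and 13! = 6,227,020,800, so valid n = 8, 9, 10, 11, 12, 13.
Final answer: 8, 9, 10, 11, 12, 13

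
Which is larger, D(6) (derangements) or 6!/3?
D(6)

Solution: D(6) = (6-1)·[D(5) + D(4)] = 5·[44 + 9] = 265; 6!/3 = 720/3 = 240.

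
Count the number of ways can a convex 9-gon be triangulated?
Using the Catalan number formula: C_n = C(2n, n) / (n+1)
C_7 = C(14, 7) / (7+1)
     = 3432 / 8
     = 429
Final answer: 429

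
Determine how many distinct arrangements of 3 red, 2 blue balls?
Multinomial: 5!/(3! × 2!) = 10.
Final answer: 10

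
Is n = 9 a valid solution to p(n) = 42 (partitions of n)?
Pentagonal recurrence p(n) = p(n−1) + p(n−2) − p(n−5) − p(n−7) + …: p(9) = p(8) + p(7) − p(4) − p(2) = 22 + 15 − 5 − 2 = 30, which does not equal 42.
Final answer: No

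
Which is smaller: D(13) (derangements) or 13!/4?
13!/4
D(13) = (13-1)·[D(12) + D(11)] = 12·[176,214,841 + 14,684,570] = 2,290,792,932; 13!/4 = 6,227,020,800/4 = 1,556,755,200.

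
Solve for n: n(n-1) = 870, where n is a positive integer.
30

n² − n − 870 = 0, so n = (1 ± √(1 + 4·870))/2 = (1 ± √3,481)/2 = (1 ± 59)/2, i.e. n = 30 or n = -29. Taking the positive root, n = 30 (check: 30×29 = 870).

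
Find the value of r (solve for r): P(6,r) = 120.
3

Solution: P(6,r) = 6·5·…·(6−r+1), a product of r factors. Multiplying down from 6: 6 = 6; 6·5 = 30; 6·5·4 = 120 ✓ (3 factors). So r = 3.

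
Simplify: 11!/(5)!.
332,640

Solution: This equals 11×10×...×6 = 332,640.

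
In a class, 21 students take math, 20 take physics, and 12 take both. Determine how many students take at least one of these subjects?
|A∪B| = |A|+|B|-|A∩B| = 21+20-12 = 29.

Answer: 29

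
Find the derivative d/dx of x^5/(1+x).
(5x^4(1+x) - x^5)/(1+x)²

Solution: Quotient rule: [5x^{4}(1+x) - x^5]/(1+x)².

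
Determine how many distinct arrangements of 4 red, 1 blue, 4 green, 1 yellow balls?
6,300

Solution: Multinomial: 10!/(4! × 1! × 4! × 1!) = 6,300.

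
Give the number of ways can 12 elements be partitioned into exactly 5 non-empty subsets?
1,379,400

Working:
This equals S(12,5), the Stirling number of the 2nd kind.
Using the Stirling recurrence: S(n,k) = k·S(n-1,k) + S(n-1,k-1)
S(12,5) = 5·S(11,5) + S(11,4)
         = 5·246730 + 145750
         = 1233650 + 145750
         = 1,379,400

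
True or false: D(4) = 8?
False

Working:
Derangements of 4 elements: D(4) = (4-1)·[D(3) + D(2)] = 3·[2 + 1] = 9.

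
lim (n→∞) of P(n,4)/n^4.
1

Working:
P(n,4) = n(n-1)(n-2)(n-3) ≈ n^4 for large n. Limit = 1.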